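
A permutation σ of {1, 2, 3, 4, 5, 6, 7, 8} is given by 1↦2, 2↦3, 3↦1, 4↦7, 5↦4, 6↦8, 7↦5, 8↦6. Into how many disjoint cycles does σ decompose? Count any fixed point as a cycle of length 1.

Cycle decomposition: (1 2 3) (4 7 5) (6 8).
3 cycles.

3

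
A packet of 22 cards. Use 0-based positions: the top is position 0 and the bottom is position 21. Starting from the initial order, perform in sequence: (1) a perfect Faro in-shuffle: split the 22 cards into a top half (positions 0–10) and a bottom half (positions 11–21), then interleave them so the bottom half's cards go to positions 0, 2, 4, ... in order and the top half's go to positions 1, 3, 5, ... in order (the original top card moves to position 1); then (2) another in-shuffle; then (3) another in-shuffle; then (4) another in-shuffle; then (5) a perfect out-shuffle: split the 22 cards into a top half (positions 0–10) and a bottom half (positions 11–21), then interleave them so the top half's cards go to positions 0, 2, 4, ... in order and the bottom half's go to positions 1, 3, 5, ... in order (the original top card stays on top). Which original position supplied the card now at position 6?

Undo the operations in reverse order, starting from position 6:
  undo op 5 (out-shuffle, from top half): 6 ← 3
  undo op 4 (in-shuffle, from top half): 3 ← 1
  undo op 3 (in-shuffle, from top half): 1 ← 0
  undo op 2 (in-shuffle, from bottom half): 0 ← 11
  undo op 1 (in-shuffle, from top half): 11 ← 5
So the card at position 6 came from original position 5.

5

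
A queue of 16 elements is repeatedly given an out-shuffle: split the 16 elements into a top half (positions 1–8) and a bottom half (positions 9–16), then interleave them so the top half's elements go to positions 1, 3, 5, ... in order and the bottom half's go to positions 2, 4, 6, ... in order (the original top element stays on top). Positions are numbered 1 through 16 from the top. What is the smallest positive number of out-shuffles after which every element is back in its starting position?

4

The out-shuffle permutes the 16 positions with cycle lengths [1, 1, 2, 4, 4, 4].
Every element is home exactly when every cycle has completed a whole number of laps, i.e. after lcm(1, 2, 4) = 4 out-shuffles.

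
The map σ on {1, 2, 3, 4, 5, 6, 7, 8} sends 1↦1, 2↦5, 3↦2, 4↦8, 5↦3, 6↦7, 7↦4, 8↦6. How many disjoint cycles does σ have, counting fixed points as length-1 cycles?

3

Cycle decomposition: (1) (2 5 3) (4 8 6 7).
3 cycles.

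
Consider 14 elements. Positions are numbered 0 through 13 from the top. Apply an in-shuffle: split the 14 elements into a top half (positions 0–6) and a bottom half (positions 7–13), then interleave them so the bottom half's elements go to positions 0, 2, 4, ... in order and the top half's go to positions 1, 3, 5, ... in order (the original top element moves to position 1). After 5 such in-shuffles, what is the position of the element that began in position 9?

4

Track the element's position through each in-shuffle:
9 → 4 → 9 → 4 → 9 → 4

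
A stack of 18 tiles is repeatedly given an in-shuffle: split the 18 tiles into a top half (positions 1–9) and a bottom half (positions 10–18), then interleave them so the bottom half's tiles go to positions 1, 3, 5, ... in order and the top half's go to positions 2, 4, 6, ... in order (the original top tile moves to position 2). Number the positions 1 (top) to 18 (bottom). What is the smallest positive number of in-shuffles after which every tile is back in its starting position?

The in-shuffle permutes the 18 positions with cycle lengths [18].
Every tile is home exactly when every cycle has completed a whole number of laps, i.e. after lcm(18) = 18 in-shuffles.

18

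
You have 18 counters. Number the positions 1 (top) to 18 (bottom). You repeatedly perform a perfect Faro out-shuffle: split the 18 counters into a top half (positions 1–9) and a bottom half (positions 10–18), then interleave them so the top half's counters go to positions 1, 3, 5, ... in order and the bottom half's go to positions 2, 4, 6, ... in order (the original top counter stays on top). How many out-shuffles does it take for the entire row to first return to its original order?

The out-shuffle permutes the 18 positions with cycle lengths [1, 1, 8, 8].
Every counter is home exactly when every cycle has completed a whole number of laps, i.e. after lcm(1, 8) = 8 out-shuffles.

8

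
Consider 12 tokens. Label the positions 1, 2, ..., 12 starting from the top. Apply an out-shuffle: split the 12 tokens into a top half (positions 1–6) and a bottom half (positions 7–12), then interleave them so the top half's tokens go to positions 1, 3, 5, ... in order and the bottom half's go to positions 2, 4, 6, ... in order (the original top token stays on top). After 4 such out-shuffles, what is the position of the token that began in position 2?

6

Track the token's position through each out-shuffle:
2 → 3 → 5 → 9 → 6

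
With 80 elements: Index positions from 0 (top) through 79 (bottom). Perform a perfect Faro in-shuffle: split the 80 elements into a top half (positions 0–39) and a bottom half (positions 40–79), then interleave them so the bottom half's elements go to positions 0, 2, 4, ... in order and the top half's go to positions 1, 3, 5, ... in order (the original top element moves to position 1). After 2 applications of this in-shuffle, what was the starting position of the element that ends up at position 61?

55

Work backwards from position 61, undoing one in-shuffle at a time:
61 ← 30 ← 55
So the element now at position 61 started at position 55.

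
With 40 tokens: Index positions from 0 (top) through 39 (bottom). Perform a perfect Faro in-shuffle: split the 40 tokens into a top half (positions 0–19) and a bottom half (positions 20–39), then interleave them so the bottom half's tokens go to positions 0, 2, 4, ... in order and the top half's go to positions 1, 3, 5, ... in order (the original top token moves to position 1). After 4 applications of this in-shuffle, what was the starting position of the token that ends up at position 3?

30

Work backwards from position 3, undoing one in-shuffle at a time:
3 ← 1 ← 0 ← 20 ← 30
So the token now at position 3 started at position 30.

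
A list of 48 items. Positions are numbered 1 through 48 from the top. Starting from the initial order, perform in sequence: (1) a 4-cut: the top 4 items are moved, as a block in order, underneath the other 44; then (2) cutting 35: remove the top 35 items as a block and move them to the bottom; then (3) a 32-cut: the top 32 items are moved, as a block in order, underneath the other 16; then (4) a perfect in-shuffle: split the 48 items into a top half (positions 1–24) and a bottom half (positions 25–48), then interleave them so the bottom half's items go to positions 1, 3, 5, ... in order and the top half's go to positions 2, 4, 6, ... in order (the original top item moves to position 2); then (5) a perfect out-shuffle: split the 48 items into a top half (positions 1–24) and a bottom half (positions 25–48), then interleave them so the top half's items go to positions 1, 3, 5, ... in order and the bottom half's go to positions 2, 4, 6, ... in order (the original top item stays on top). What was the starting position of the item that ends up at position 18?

Undo the operations in reverse order, starting from position 18:
  undo op 5 (out-shuffle, from bottom half): 18 ← 33
  undo op 4 (in-shuffle, from bottom half): 33 ← 41
  undo op 3 (cut 32): 41 ← 25
  undo op 2 (cut 35): 25 ← 12
  undo op 1 (cut 4): 12 ← 16
So the item at position 18 came from original position 16.

16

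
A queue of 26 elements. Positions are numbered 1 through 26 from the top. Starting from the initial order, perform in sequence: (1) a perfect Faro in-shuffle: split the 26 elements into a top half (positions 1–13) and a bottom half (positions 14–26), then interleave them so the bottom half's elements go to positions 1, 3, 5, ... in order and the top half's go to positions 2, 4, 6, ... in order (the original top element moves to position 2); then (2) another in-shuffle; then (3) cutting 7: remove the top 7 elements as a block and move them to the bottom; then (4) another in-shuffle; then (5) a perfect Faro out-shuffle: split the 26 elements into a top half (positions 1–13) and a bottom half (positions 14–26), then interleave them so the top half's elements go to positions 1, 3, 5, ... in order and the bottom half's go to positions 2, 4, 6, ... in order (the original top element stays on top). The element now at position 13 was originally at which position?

6

Undo the operations in reverse order, starting from position 13:
  undo op 5 (out-shuffle, from top half): 13 ← 7
  undo op 4 (in-shuffle, from bottom half): 7 ← 17
  undo op 3 (cut 7): 17 ← 24
  undo op 2 (in-shuffle, from top half): 24 ← 12
  undo op 1 (in-shuffle, from top half): 12 ← 6
So the element at position 13 came from original position 6.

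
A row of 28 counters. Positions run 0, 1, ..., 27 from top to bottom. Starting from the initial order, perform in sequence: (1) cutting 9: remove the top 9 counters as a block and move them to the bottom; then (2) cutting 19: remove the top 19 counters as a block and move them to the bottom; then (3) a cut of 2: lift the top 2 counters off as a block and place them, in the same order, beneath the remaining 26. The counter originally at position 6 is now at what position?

4

Track the counter from position 6 forward through each operation:
  after op 1 (cut 9): 6 → 25
  after op 2 (cut 19): 25 → 6
  after op 3 (cut 2): 6 → 4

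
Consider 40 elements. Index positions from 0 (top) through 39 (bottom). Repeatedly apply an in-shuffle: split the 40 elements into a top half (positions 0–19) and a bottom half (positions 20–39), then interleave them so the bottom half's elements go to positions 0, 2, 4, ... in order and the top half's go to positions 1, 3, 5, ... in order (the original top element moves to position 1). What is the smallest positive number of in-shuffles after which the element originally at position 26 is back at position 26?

Follow position 26 under repeated in-shuffles:
26 → 12 → 25 → 10 → 21 → 2 → 5 → 11 → 23 → 6 → 13 → 27 → 14 → 29 → 18 → 37 → 34 → 28 → 16 → 33 → 26
It first returns after 20 in-shuffles.

20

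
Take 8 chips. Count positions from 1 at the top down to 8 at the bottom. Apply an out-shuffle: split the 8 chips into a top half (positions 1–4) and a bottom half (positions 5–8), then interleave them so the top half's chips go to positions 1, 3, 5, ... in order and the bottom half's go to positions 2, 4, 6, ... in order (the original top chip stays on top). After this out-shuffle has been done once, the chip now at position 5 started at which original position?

3

Work backwards from position 5, undoing one out-shuffle at a time:
5 ← 3
So the chip now at position 5 started at position 3.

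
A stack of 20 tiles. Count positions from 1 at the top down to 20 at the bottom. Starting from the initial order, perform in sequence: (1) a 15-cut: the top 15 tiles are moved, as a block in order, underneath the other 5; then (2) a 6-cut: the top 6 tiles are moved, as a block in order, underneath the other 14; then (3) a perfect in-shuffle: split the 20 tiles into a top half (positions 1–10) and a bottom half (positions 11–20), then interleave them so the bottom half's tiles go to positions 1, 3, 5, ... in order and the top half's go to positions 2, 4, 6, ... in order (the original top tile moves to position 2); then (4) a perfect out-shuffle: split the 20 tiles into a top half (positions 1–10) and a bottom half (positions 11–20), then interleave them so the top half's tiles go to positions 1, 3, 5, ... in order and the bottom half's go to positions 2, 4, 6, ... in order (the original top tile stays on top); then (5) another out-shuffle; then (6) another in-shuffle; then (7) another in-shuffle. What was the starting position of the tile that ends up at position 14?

16

Undo the operations in reverse order, starting from position 14:
  undo op 7 (in-shuffle, from top half): 14 ← 7
  undo op 6 (in-shuffle, from bottom half): 7 ← 14
  undo op 5 (out-shuffle, from bottom half): 14 ← 17
  undo op 4 (out-shuffle, from top half): 17 ← 9
  undo op 3 (in-shuffle, from bottom half): 9 ← 15
  undo op 2 (cut 6): 15 ← 1
  undo op 1 (cut 15): 1 ← 16
So the tile at position 14 came from original position 16.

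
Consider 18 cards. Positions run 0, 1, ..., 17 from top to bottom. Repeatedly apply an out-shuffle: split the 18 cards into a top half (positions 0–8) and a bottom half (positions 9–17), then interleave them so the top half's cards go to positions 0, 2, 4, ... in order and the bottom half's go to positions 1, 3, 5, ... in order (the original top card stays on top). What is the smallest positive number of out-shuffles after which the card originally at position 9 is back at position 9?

8

Follow position 9 under repeated out-shuffles:
9 → 1 → 2 → 4 → 8 → 16 → 15 → 13 → 9
It first returns after 8 out-shuffles.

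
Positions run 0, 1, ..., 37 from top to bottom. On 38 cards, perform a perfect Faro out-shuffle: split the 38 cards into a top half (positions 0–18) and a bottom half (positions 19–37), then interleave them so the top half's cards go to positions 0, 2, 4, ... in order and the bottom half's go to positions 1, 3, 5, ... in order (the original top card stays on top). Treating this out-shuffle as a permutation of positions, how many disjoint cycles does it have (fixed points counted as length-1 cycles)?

3

Trace each unvisited position around until it returns:
(0) (1 2 4 8 16 32 ... len 36) (37)
3 cycles in total.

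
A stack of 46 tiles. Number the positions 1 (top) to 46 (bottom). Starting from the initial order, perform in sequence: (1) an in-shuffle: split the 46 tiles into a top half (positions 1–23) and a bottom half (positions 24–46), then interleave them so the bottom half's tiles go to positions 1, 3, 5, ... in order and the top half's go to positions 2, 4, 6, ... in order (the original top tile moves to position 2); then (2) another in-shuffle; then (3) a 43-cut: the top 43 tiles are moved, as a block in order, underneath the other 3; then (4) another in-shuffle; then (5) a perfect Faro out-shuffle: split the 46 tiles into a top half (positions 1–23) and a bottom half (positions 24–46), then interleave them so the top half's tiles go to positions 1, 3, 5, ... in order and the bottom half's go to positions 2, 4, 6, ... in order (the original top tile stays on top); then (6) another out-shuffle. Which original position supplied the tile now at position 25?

6

Undo the operations in reverse order, starting from position 25:
  undo op 6 (out-shuffle, from top half): 25 ← 13
  undo op 5 (out-shuffle, from top half): 13 ← 7
  undo op 4 (in-shuffle, from bottom half): 7 ← 27
  undo op 3 (cut 43): 27 ← 24
  undo op 2 (in-shuffle, from top half): 24 ← 12
  undo op 1 (in-shuffle, from top half): 12 ← 6
So the tile at position 25 came from original position 6.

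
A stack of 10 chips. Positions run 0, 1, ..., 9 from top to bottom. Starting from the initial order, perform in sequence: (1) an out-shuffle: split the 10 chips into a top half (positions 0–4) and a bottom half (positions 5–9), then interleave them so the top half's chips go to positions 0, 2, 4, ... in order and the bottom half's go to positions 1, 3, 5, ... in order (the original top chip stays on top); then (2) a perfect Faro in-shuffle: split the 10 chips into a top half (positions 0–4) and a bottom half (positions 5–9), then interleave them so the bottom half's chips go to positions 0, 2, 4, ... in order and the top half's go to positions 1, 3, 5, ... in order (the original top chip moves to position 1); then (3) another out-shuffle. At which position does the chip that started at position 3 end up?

Track the chip from position 3 forward through each operation:
  after op 1 (out-shuffle): 3 → 6
  after op 2 (in-shuffle): 6 → 2
  after op 3 (out-shuffle): 2 → 4

4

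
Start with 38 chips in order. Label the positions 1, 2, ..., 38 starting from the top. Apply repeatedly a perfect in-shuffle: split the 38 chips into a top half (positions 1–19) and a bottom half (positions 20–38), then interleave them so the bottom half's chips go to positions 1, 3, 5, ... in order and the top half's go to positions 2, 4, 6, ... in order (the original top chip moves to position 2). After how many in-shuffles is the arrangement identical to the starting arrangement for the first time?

12

The in-shuffle permutes the 38 positions with cycle lengths [2, 12, 12, 12].
Every chip is home exactly when every cycle has completed a whole number of laps, i.e. after lcm(2, 12) = 12 in-shuffles.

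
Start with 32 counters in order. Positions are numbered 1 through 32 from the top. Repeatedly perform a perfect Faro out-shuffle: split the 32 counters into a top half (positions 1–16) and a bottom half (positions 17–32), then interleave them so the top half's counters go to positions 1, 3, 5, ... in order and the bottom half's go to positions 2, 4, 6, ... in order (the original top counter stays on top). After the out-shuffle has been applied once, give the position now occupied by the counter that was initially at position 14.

Track the counter's position through each out-shuffle:
14 → 27

27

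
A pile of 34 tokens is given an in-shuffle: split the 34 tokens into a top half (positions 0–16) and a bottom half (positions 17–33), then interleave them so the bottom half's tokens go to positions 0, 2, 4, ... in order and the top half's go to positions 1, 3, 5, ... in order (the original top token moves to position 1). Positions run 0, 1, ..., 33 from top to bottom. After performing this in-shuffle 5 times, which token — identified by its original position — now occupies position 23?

26

Work backwards from position 23, undoing one in-shuffle at a time:
23 ← 11 ← 5 ← 2 ← 18 ← 26
So the token now at position 23 started at position 26.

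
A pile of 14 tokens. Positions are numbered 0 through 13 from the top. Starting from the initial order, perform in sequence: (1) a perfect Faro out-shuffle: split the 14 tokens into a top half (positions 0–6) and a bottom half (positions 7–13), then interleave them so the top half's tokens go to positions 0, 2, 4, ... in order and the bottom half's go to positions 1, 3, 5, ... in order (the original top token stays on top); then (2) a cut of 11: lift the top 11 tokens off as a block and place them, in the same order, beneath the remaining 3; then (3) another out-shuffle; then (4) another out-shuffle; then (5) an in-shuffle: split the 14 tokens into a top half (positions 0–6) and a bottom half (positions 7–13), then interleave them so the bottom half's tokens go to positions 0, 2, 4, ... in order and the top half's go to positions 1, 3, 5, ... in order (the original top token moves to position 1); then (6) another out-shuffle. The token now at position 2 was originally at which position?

Undo the operations in reverse order, starting from position 2:
  undo op 6 (out-shuffle, from top half): 2 ← 1
  undo op 5 (in-shuffle, from top half): 1 ← 0
  undo op 4 (out-shuffle, from top half): 0 ← 0
  undo op 3 (out-shuffle, from top half): 0 ← 0
  undo op 2 (cut 11): 0 ← 11
  undo op 1 (out-shuffle, from bottom half): 11 ← 12
So the token at position 2 came from original position 12.

12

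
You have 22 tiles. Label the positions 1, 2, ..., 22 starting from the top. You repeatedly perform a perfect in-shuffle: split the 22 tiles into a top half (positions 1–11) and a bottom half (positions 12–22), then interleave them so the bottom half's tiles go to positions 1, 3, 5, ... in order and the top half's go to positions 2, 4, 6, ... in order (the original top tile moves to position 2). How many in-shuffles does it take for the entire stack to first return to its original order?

The in-shuffle permutes the 22 positions with cycle lengths [11, 11].
Every tile is home exactly when every cycle has completed a whole number of laps, i.e. after lcm(11) = 11 in-shuffles.

11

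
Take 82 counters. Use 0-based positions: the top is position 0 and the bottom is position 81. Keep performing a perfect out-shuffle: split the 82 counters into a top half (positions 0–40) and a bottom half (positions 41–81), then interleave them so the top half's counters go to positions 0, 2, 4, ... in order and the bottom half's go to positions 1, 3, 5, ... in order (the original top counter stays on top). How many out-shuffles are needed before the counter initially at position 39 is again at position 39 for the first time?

18

Follow position 39 under repeated out-shuffles:
39 → 78 → 75 → 69 → 57 → 33 → 66 → 51 → 21 → 42 → 3 → 6 → 12 → 24 → 48 → 15 → 30 → 60 → 39
It first returns after 18 out-shuffles.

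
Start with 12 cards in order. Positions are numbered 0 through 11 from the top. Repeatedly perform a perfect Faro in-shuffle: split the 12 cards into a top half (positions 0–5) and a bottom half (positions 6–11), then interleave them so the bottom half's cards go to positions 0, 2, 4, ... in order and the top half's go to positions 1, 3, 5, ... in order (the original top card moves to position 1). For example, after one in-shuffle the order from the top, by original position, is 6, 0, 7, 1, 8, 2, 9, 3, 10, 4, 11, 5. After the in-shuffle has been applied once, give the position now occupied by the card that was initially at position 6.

Track the card's position through each in-shuffle:
6 → 0

0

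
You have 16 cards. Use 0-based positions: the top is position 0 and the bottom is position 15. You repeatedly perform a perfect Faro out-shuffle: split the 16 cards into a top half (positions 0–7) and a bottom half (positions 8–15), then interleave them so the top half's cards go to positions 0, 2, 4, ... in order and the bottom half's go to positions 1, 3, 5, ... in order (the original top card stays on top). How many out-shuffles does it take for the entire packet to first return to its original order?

4

The out-shuffle permutes the 16 positions with cycle lengths [1, 1, 2, 4, 4, 4].
Every card is home exactly when every cycle has completed a whole number of laps, i.e. after lcm(1, 2, 4) = 4 out-shuffles.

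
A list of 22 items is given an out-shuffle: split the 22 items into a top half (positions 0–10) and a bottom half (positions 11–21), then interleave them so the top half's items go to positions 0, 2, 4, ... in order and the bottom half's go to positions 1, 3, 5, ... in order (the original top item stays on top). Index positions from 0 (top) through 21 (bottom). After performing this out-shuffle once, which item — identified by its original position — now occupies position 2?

Work backwards from position 2, undoing one out-shuffle at a time:
2 ← 1
So the item now at position 2 started at position 1.

1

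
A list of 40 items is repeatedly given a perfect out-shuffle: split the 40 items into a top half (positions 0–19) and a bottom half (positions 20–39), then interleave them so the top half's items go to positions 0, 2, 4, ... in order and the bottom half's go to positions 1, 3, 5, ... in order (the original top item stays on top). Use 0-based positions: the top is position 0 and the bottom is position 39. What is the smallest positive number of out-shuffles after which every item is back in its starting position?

12

The out-shuffle permutes the 40 positions with cycle lengths [1, 1, 2, 12, 12, 12].
Every item is home exactly when every cycle has completed a whole number of laps, i.e. after lcm(1, 2, 12) = 12 out-shuffles.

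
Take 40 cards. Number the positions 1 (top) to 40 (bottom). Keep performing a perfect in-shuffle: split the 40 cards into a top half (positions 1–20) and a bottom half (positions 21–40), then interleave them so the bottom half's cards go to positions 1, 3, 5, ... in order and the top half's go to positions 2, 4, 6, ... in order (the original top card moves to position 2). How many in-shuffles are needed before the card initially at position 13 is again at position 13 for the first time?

20

Follow position 13 under repeated in-shuffles:
13 → 26 → 11 → 22 → 3 → 6 → 12 → 24 → 7 → 14 → 28 → 15 → 30 → 19 → 38 → 35 → 29 → 17 → 34 → 27 → 13
It first returns after 20 in-shuffles.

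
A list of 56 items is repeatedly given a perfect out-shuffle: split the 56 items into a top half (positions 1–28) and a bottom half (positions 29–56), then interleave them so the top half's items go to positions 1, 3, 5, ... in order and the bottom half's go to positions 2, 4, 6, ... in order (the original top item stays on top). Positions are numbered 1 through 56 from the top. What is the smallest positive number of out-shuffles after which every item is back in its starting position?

The out-shuffle permutes the 56 positions with cycle lengths [1, 1, 4, 10, 20, 20].
Every item is home exactly when every cycle has completed a whole number of laps, i.e. after lcm(1, 4, 10, 20) = 20 out-shuffles.

20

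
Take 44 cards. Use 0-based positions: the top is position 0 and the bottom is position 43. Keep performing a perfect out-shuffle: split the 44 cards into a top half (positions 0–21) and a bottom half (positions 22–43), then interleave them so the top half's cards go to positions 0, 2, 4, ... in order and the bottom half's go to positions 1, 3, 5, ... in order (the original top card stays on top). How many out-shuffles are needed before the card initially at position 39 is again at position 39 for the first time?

Follow position 39 under repeated out-shuffles:
39 → 35 → 27 → 11 → 22 → 1 → 2 → 4 → 8 → 16 → 32 → 21 → 42 → 41 → 39
It first returns after 14 out-shuffles.

14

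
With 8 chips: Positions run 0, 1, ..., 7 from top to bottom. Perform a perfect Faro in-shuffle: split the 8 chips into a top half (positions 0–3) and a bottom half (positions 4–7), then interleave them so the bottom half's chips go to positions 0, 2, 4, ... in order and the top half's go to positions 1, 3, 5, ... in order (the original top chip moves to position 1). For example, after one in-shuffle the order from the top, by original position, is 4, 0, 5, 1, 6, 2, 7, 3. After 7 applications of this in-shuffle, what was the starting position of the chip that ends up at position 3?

Work backwards from position 3, undoing one in-shuffle at a time:
3 ← 1 ← 0 ← 4 ← 6 ← 7 ← 3 ← 1
So the chip now at position 3 started at position 1.

1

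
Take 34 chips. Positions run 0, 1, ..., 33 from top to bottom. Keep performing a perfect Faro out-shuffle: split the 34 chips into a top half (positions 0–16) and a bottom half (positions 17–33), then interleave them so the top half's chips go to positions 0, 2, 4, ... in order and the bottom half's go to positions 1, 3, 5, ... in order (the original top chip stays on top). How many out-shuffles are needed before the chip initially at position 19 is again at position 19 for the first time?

10

Follow position 19 under repeated out-shuffles:
19 → 5 → 10 → 20 → 7 → 14 → 28 → 23 → 13 → 26 → 19
It first returns after 10 out-shuffles.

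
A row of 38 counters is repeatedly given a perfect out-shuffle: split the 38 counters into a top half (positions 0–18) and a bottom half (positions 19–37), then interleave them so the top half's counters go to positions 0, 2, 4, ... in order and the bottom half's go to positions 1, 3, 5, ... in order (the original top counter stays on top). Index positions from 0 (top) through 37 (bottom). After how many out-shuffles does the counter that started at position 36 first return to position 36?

36

Follow position 36 under repeated out-shuffles:
36 → 35 → 33 → 29 → 21 → 5 → 10 → 20 → ... → 36 (length 36)
It first returns after 36 out-shuffles.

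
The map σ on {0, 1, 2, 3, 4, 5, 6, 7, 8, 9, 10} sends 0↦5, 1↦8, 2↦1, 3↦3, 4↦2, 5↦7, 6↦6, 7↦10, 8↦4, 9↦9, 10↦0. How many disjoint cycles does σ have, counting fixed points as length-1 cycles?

Cycle decomposition: (0 5 7 10) (1 8 4 2) (3) (6) (9).
5 cycles.

5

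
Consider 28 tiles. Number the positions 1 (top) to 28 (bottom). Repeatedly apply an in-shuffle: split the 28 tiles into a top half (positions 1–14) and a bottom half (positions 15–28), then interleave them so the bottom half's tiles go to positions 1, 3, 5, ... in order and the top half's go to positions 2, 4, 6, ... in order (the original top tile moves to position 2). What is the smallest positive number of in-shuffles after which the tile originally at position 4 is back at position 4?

Follow position 4 under repeated in-shuffles:
4 → 8 → 16 → 3 → 6 → 12 → 24 → 19 → ... → 4 (length 28)
It first returns after 28 in-shuffles.

28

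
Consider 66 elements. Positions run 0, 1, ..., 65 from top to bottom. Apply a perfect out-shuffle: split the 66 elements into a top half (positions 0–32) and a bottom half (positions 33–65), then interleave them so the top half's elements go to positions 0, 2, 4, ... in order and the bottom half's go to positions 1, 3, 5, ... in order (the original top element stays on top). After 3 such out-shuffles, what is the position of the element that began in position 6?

Track the element's position through each out-shuffle:
6 → 12 → 24 → 48

48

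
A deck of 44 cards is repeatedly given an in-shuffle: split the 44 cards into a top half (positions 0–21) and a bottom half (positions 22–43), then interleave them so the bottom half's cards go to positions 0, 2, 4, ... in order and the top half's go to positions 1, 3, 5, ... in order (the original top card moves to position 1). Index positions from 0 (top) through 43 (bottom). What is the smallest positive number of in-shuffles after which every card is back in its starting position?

The in-shuffle permutes the 44 positions with cycle lengths [2, 4, 4, 4, 6, 12, 12].
Every card is home exactly when every cycle has completed a whole number of laps, i.e. after lcm(2, 4, 6, 12) = 12 in-shuffles.

12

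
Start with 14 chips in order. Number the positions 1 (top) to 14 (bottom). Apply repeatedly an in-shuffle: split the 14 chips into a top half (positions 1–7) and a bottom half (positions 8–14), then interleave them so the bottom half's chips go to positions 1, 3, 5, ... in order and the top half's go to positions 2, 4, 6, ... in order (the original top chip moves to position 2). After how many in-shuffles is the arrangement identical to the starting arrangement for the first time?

4

The in-shuffle permutes the 14 positions with cycle lengths [2, 4, 4, 4].
Every chip is home exactly when every cycle has completed a whole number of laps, i.e. after lcm(2, 4) = 4 in-shuffles.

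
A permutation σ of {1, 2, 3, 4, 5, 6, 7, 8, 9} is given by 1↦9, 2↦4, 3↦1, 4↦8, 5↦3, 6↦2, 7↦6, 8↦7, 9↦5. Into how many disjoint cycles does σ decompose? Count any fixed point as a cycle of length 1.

Cycle decomposition: (1 9 5 3) (2 4 8 7 6).
2 cycles.

2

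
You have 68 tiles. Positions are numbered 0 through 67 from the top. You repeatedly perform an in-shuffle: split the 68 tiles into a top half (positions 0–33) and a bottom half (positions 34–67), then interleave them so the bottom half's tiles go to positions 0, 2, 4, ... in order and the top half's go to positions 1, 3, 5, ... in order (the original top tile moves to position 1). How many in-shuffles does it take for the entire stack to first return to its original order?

22

The in-shuffle permutes the 68 positions with cycle lengths [2, 11, 11, 22, 22].
Every tile is home exactly when every cycle has completed a whole number of laps, i.e. after lcm(2, 11, 22) = 22 in-shuffles.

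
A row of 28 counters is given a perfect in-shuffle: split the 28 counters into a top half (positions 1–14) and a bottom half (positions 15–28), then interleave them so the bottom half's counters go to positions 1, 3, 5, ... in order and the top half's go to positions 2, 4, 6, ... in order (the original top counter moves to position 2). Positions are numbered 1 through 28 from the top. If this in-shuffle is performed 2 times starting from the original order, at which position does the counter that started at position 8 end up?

3

Track the counter's position through each in-shuffle:
8 → 16 → 3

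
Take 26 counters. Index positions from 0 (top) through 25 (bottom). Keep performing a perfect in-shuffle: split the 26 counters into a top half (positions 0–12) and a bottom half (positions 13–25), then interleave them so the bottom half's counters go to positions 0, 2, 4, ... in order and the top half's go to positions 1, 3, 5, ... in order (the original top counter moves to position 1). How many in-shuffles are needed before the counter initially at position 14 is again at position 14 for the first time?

6

Follow position 14 under repeated in-shuffles:
14 → 2 → 5 → 11 → 23 → 20 → 14
It first returns after 6 in-shuffles.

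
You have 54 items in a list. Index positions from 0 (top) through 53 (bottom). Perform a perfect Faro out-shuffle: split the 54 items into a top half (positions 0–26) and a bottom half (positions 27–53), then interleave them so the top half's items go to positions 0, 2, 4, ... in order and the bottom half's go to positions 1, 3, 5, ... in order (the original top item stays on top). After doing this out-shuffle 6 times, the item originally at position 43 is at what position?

Track the item's position through each out-shuffle:
43 → 33 → 13 → 26 → 52 → 51 → 49

49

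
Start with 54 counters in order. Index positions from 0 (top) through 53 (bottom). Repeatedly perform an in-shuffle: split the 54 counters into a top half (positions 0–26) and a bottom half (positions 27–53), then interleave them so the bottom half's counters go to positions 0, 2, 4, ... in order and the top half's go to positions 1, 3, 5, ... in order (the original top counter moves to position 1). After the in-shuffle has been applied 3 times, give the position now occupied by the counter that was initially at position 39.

44

Track the counter's position through each in-shuffle:
39 → 24 → 49 → 44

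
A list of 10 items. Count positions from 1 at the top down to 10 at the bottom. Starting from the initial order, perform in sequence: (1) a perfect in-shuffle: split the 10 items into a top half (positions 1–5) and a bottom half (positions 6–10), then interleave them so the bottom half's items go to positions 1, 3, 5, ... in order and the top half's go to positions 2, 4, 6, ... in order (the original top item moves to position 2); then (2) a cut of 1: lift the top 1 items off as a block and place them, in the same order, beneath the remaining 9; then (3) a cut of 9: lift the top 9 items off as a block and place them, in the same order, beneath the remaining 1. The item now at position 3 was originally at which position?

Undo the operations in reverse order, starting from position 3:
  undo op 3 (cut 9): 3 ← 2
  undo op 2 (cut 1): 2 ← 3
  undo op 1 (in-shuffle, from bottom half): 3 ← 7
So the item at position 3 came from original position 7.

7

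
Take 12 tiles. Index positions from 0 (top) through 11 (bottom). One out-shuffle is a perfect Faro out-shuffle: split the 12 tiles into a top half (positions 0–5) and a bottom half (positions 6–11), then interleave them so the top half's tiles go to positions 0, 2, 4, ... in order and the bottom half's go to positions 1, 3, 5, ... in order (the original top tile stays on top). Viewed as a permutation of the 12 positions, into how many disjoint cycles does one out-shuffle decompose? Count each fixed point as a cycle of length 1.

3

Trace each unvisited position around until it returns:
(0) (1 2 4 8 5 10 9 7 3 6) (11)
3 cycles in total.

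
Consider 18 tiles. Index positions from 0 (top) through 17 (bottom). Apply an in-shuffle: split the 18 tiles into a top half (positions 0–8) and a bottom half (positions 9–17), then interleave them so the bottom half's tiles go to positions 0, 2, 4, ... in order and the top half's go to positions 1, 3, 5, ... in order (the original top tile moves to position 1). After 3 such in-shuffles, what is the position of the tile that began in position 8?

14

Track the tile's position through each in-shuffle:
8 → 17 → 16 → 14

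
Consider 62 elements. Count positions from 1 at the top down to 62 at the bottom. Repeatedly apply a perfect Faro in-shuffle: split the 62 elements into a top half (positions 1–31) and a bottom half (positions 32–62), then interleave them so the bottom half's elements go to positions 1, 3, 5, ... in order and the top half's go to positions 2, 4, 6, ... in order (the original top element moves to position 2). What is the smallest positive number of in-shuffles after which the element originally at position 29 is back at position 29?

6

Follow position 29 under repeated in-shuffles:
29 → 58 → 53 → 43 → 23 → 46 → 29
It first returns after 6 in-shuffles.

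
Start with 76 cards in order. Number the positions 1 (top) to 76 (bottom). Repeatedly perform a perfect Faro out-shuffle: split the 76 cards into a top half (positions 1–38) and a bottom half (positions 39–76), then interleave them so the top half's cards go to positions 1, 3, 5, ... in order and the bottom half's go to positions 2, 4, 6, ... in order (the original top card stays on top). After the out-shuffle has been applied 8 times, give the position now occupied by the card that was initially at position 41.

41

Track the card's position through each out-shuffle:
41 → 6 → 11 → 21 → 41 → 6 → 11 → 21 → 41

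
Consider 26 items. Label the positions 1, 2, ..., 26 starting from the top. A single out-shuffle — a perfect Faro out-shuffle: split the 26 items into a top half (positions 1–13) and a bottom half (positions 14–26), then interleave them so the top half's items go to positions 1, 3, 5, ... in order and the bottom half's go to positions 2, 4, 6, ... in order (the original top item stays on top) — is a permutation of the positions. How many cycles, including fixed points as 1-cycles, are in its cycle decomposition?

4

Trace each unvisited position around until it returns:
(1) (2 3 5 9 17 8 ... len 20) (6 11 21 16) (26)
4 cycles in total.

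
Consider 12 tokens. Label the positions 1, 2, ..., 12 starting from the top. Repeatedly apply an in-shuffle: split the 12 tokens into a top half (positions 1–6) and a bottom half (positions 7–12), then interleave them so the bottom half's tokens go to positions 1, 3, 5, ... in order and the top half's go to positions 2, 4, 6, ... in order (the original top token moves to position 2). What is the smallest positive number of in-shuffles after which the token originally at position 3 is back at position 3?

Follow position 3 under repeated in-shuffles:
3 → 6 → 12 → 11 → 9 → 5 → 10 → 7 → 1 → 2 → 4 → 8 → 3
It first returns after 12 in-shuffles.

12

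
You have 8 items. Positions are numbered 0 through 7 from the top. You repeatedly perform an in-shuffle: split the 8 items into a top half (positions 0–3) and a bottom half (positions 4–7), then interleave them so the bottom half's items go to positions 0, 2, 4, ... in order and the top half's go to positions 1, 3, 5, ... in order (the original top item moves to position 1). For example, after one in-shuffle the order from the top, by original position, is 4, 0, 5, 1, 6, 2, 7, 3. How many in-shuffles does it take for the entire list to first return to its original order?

The in-shuffle permutes the 8 positions with cycle lengths [2, 6].
Every item is home exactly when every cycle has completed a whole number of laps, i.e. after lcm(2, 6) = 6 in-shuffles.

6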